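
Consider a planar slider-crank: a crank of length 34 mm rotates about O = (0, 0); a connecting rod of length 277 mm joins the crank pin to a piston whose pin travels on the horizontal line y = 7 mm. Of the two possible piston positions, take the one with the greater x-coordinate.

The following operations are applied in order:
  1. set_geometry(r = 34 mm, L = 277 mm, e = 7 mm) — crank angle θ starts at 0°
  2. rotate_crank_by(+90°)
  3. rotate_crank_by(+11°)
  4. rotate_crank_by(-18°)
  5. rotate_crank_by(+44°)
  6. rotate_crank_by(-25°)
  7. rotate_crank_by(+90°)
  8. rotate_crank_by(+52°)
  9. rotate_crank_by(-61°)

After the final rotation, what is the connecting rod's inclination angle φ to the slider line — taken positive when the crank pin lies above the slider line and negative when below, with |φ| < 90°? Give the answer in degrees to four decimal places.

set_geometry: r = 34 mm, L = 277 mm, e = 7 mm; θ ← 0°
rotate_crank_by(+90°): θ ← 0° +90° = 90°
rotate_crank_by(+11°): θ ← 90° +11° = 101°
rotate_crank_by(-18°): θ ← 101° -18° = 83°
rotate_crank_by(+44°): θ ← 83° +44° = 127°
rotate_crank_by(-25°): θ ← 127° -25° = 102°
rotate_crank_by(+90°): θ ← 102° +90° = 192°
rotate_crank_by(+52°): θ ← 192° +52° = 244°
rotate_crank_by(-61°): θ ← 244° -61° = 183°
crank pin P = (r cos θ, r sin θ) = (-33.953404, -1.779423)
h = r sin θ − e = -1.779423 − 7 = -8.779423
sin φ = h / L = -8.779423 / 277 = -0.03169467
φ = arcsin(-0.03169467) = -1.816275°

-1.8163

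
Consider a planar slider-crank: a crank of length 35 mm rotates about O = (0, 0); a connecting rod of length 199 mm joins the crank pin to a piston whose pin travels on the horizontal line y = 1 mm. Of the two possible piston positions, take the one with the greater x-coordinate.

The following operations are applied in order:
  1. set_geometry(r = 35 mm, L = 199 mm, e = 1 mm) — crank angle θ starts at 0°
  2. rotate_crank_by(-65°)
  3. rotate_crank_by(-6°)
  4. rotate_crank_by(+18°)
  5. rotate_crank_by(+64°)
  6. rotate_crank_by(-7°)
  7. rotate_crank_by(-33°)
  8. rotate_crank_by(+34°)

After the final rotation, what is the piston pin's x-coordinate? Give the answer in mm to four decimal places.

set_geometry: r = 35 mm, L = 199 mm, e = 1 mm; θ ← 0°
rotate_crank_by(-65°): θ ← 0° -65° = -65°
rotate_crank_by(-6°): θ ← -65° -6° = -71°
rotate_crank_by(+18°): θ ← -71° +18° = -53°
rotate_crank_by(+64°): θ ← -53° +64° = 11°
rotate_crank_by(-7°): θ ← 11° -7° = 4°
rotate_crank_by(-33°): θ ← 4° -33° = -29°
rotate_crank_by(+34°): θ ← -29° +34° = 5°
crank pin P = (r cos θ, r sin θ) = (34.866814, 3.050451)
h = r sin θ − e = 3.050451 − 1 = 2.050451
x = r cos θ + √(L² − h²) = 34.866814 + √(39601.0 − 4.2043) = 34.866814 + 198.989436 = 233.856250

233.8563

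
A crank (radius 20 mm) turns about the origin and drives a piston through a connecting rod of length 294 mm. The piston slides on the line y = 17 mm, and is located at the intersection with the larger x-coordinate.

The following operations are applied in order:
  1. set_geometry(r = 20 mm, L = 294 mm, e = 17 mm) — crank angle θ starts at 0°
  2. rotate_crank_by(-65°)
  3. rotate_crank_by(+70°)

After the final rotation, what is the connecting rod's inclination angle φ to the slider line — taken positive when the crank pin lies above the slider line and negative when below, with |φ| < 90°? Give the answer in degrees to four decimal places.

-2.9747

set_geometry: r = 20 mm, L = 294 mm, e = 17 mm; θ ← 0°
rotate_crank_by(-65°): θ ← 0° -65° = -65°
rotate_crank_by(+70°): θ ← -65° +70° = 5°
crank pin P = (r cos θ, r sin θ) = (19.923894, 1.743115)
h = r sin θ − e = 1.743115 − 17 = -15.256885
sin φ = h / L = -15.256885 / 294 = -0.05189417
φ = arcsin(-0.05189417) = -2.974653°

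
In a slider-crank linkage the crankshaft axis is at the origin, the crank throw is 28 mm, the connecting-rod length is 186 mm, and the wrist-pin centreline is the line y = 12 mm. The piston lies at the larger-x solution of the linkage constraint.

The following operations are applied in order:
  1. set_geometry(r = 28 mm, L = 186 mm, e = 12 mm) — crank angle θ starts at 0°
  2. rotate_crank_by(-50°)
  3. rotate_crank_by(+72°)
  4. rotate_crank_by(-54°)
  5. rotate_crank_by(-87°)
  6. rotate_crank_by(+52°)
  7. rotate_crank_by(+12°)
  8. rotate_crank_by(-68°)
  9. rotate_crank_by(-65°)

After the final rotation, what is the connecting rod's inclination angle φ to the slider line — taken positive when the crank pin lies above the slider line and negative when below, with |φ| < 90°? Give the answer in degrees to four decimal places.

-2.4969

set_geometry: r = 28 mm, L = 186 mm, e = 12 mm; θ ← 0°
rotate_crank_by(-50°): θ ← 0° -50° = -50°
rotate_crank_by(+72°): θ ← -50° +72° = 22°
rotate_crank_by(-54°): θ ← 22° -54° = -32°
rotate_crank_by(-87°): θ ← -32° -87° = -119°
rotate_crank_by(+52°): θ ← -119° +52° = -67°
rotate_crank_by(+12°): θ ← -67° +12° = -55°
rotate_crank_by(-68°): θ ← -55° -68° = -123°
rotate_crank_by(-65°): θ ← -123° -65° = -188°
crank pin P = (r cos θ, r sin θ) = (-27.727506, 3.896847)
h = r sin θ − e = 3.896847 − 12 = -8.103153
sin φ = h / L = -8.103153 / 186 = -0.04356534
φ = arcsin(-0.04356534) = -2.496900°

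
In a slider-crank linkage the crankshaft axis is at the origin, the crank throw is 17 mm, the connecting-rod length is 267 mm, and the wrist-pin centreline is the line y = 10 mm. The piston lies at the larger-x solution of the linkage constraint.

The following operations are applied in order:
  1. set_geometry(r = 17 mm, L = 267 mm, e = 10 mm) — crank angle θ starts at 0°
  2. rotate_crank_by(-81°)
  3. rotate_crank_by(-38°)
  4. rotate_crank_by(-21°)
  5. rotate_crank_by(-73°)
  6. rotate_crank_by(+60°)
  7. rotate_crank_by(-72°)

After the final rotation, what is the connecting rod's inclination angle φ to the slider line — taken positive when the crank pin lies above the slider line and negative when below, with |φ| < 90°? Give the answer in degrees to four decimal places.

set_geometry: r = 17 mm, L = 267 mm, e = 10 mm; θ ← 0°
rotate_crank_by(-81°): θ ← 0° -81° = -81°
rotate_crank_by(-38°): θ ← -81° -38° = -119°
rotate_crank_by(-21°): θ ← -119° -21° = -140°
rotate_crank_by(-73°): θ ← -140° -73° = -213°
rotate_crank_by(+60°): θ ← -213° +60° = -153°
rotate_crank_by(-72°): θ ← -153° -72° = -225°
crank pin P = (r cos θ, r sin θ) = (-12.020815, 12.020815)
h = r sin θ − e = 12.020815 − 10 = 2.020815
sin φ = h / L = 2.020815 / 267 = 0.00756860
φ = arcsin(0.00756860) = 0.433653°

0.4337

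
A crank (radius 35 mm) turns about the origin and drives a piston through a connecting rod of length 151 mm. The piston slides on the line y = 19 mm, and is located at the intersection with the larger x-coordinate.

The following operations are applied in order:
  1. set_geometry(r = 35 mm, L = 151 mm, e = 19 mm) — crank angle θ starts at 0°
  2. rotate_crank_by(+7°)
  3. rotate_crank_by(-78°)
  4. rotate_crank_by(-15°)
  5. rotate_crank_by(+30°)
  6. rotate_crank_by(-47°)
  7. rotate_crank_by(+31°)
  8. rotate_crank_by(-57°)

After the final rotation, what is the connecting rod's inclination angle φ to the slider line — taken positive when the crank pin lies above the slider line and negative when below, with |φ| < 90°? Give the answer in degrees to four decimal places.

-17.8160

set_geometry: r = 35 mm, L = 151 mm, e = 19 mm; θ ← 0°
rotate_crank_by(+7°): θ ← 0° +7° = 7°
rotate_crank_by(-78°): θ ← 7° -78° = -71°
rotate_crank_by(-15°): θ ← -71° -15° = -86°
rotate_crank_by(+30°): θ ← -86° +30° = -56°
rotate_crank_by(-47°): θ ← -56° -47° = -103°
rotate_crank_by(+31°): θ ← -103° +31° = -72°
rotate_crank_by(-57°): θ ← -72° -57° = -129°
crank pin P = (r cos θ, r sin θ) = (-22.026214, -27.200109)
h = r sin θ − e = -27.200109 − 19 = -46.200109
sin φ = h / L = -46.200109 / 151 = -0.30596098
φ = arcsin(-0.30596098) = -17.815988°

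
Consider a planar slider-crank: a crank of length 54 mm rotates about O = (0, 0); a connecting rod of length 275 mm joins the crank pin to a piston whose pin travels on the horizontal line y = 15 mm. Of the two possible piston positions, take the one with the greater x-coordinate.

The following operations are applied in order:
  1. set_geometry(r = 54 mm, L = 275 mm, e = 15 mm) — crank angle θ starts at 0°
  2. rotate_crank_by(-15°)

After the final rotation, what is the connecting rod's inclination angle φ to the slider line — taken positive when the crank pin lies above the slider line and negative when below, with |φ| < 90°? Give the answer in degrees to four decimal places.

-6.0484

set_geometry: r = 54 mm, L = 275 mm, e = 15 mm; θ ← 0°
rotate_crank_by(-15°): θ ← 0° -15° = -15°
crank pin P = (r cos θ, r sin θ) = (52.159995, -13.976228)
h = r sin θ − e = -13.976228 − 15 = -28.976228
sin φ = h / L = -28.976228 / 275 = -0.10536810
φ = arcsin(-0.10536810) = -6.048375°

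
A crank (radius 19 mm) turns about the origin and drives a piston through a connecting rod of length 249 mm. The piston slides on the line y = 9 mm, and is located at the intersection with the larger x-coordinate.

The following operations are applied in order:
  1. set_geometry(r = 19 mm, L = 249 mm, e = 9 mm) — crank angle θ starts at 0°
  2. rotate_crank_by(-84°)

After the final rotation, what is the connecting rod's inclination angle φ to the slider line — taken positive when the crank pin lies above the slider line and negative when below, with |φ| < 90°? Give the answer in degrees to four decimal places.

set_geometry: r = 19 mm, L = 249 mm, e = 9 mm; θ ← 0°
rotate_crank_by(-84°): θ ← 0° -84° = -84°
crank pin P = (r cos θ, r sin θ) = (1.986041, -18.895916)
h = r sin θ − e = -18.895916 − 9 = -27.895916
sin φ = h / L = -27.895916 / 249 = -0.11203179
φ = arcsin(-0.11203179) = -6.432453°

-6.4325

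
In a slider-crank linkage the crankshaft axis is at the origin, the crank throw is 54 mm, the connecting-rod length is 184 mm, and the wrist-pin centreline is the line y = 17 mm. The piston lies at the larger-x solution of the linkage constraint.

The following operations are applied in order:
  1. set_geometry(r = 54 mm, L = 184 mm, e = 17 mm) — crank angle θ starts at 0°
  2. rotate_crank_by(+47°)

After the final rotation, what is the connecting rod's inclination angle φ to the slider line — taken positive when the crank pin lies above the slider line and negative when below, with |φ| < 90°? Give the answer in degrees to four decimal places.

7.0217

set_geometry: r = 54 mm, L = 184 mm, e = 17 mm; θ ← 0°
rotate_crank_by(+47°): θ ← 0° +47° = 47°
crank pin P = (r cos θ, r sin θ) = (36.827911, 39.493100)
h = r sin θ − e = 39.493100 − 17 = 22.493100
sin φ = h / L = 22.493100 / 184 = 0.12224511
φ = arcsin(0.12224511) = 7.021692°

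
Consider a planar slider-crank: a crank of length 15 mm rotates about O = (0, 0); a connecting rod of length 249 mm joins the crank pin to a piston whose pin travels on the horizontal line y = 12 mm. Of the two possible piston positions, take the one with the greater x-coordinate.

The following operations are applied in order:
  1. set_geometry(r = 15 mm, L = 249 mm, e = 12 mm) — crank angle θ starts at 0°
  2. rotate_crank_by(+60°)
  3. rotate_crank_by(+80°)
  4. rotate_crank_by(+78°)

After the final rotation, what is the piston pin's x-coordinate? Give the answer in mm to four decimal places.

set_geometry: r = 15 mm, L = 249 mm, e = 12 mm; θ ← 0°
rotate_crank_by(+60°): θ ← 0° +60° = 60°
rotate_crank_by(+80°): θ ← 60° +80° = 140°
rotate_crank_by(+78°): θ ← 140° +78° = 218°
crank pin P = (r cos θ, r sin θ) = (-11.820161, -9.234922)
h = r sin θ − e = -9.234922 − 12 = -21.234922
x = r cos θ + √(L² − h²) = -11.820161 + √(62001.0 − 450.9219) = -11.820161 + 248.092882 = 236.272721

236.2727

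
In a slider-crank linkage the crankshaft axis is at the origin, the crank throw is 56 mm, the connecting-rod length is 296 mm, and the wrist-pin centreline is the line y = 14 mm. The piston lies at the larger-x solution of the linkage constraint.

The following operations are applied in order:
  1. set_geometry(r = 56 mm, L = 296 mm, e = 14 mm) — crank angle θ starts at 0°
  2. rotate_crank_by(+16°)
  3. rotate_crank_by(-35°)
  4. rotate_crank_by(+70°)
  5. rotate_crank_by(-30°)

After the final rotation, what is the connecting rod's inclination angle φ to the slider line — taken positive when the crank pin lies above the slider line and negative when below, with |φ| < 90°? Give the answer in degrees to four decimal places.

1.1748

set_geometry: r = 56 mm, L = 296 mm, e = 14 mm; θ ← 0°
rotate_crank_by(+16°): θ ← 0° +16° = 16°
rotate_crank_by(-35°): θ ← 16° -35° = -19°
rotate_crank_by(+70°): θ ← -19° +70° = 51°
rotate_crank_by(-30°): θ ← 51° -30° = 21°
crank pin P = (r cos θ, r sin θ) = (52.280504, 20.068605)
h = r sin θ − e = 20.068605 − 14 = 6.068605
sin φ = h / L = 6.068605 / 296 = 0.02050204
φ = arcsin(0.02050204) = 1.174763°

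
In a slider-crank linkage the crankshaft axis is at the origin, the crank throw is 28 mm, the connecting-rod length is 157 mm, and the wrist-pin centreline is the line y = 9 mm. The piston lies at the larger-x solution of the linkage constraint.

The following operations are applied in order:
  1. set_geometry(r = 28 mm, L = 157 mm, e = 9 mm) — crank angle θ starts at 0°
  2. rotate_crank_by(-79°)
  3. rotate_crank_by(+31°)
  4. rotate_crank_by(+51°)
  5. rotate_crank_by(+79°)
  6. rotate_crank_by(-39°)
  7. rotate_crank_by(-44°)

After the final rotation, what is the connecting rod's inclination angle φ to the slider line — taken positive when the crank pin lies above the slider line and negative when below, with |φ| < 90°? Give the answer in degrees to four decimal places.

-3.4649

set_geometry: r = 28 mm, L = 157 mm, e = 9 mm; θ ← 0°
rotate_crank_by(-79°): θ ← 0° -79° = -79°
rotate_crank_by(+31°): θ ← -79° +31° = -48°
rotate_crank_by(+51°): θ ← -48° +51° = 3°
rotate_crank_by(+79°): θ ← 3° +79° = 82°
rotate_crank_by(-39°): θ ← 82° -39° = 43°
rotate_crank_by(-44°): θ ← 43° -44° = -1°
crank pin P = (r cos θ, r sin θ) = (27.995735, -0.488667)
h = r sin θ − e = -0.488667 − 9 = -9.488667
sin φ = h / L = -9.488667 / 157 = -0.06043737
φ = arcsin(-0.06043737) = -3.464918°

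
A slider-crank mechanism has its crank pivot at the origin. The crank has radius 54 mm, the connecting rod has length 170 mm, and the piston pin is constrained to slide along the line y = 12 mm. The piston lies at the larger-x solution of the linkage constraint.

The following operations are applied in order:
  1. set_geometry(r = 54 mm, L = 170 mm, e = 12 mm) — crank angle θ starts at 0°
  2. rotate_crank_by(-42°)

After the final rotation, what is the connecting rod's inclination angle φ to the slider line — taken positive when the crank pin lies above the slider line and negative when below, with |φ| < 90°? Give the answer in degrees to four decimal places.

set_geometry: r = 54 mm, L = 170 mm, e = 12 mm; θ ← 0°
rotate_crank_by(-42°): θ ← 0° -42° = -42°
crank pin P = (r cos θ, r sin θ) = (40.129821, -36.133053)
h = r sin θ − e = -36.133053 − 12 = -48.133053
sin φ = h / L = -48.133053 / 170 = -0.28313560
φ = arcsin(-0.28313560) = -16.447437°

-16.4474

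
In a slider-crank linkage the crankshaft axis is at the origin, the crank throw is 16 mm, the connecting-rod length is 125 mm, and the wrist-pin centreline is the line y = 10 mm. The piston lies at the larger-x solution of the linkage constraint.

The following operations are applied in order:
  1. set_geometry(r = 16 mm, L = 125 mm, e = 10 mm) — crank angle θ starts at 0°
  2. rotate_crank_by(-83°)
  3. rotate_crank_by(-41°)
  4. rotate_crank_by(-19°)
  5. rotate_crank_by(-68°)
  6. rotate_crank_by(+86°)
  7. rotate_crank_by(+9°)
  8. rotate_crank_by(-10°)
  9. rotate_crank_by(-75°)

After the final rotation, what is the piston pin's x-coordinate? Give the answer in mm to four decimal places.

109.9899

set_geometry: r = 16 mm, L = 125 mm, e = 10 mm; θ ← 0°
rotate_crank_by(-83°): θ ← 0° -83° = -83°
rotate_crank_by(-41°): θ ← -83° -41° = -124°
rotate_crank_by(-19°): θ ← -124° -19° = -143°
rotate_crank_by(-68°): θ ← -143° -68° = -211°
rotate_crank_by(+86°): θ ← -211° +86° = -125°
rotate_crank_by(+9°): θ ← -125° +9° = -116°
rotate_crank_by(-10°): θ ← -116° -10° = -126°
rotate_crank_by(-75°): θ ← -126° -75° = -201°
crank pin P = (r cos θ, r sin θ) = (-14.937287, 5.733887)
h = r sin θ − e = 5.733887 − 10 = -4.266113
x = r cos θ + √(L² − h²) = -14.937287 + √(15625.0 − 18.1997) = -14.937287 + 124.927180 = 109.989893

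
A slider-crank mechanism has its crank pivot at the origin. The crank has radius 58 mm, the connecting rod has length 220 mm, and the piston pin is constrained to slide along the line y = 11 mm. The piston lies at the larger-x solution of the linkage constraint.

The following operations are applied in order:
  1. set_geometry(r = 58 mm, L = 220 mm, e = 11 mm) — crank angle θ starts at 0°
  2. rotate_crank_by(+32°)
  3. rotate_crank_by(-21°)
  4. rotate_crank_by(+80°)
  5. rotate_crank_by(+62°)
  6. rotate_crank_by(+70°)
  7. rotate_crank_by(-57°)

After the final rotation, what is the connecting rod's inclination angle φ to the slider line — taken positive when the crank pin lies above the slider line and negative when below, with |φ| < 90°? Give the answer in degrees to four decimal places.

0.7895

set_geometry: r = 58 mm, L = 220 mm, e = 11 mm; θ ← 0°
rotate_crank_by(+32°): θ ← 0° +32° = 32°
rotate_crank_by(-21°): θ ← 32° -21° = 11°
rotate_crank_by(+80°): θ ← 11° +80° = 91°
rotate_crank_by(+62°): θ ← 91° +62° = 153°
rotate_crank_by(+70°): θ ← 153° +70° = 223°
rotate_crank_by(-57°): θ ← 223° -57° = 166°
crank pin P = (r cos θ, r sin θ) = (-56.277152, 14.031470)
h = r sin θ − e = 14.031470 − 11 = 3.031470
sin φ = h / L = 3.031470 / 220 = 0.01377941
φ = arcsin(0.01377941) = 0.789527°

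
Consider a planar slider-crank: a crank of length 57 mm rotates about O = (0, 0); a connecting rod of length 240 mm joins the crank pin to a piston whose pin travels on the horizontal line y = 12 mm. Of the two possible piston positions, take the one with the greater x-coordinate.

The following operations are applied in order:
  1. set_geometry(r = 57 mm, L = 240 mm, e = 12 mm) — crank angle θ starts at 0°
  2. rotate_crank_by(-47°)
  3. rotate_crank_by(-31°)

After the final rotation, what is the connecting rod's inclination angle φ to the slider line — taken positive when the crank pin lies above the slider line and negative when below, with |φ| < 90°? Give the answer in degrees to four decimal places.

set_geometry: r = 57 mm, L = 240 mm, e = 12 mm; θ ← 0°
rotate_crank_by(-47°): θ ← 0° -47° = -47°
rotate_crank_by(-31°): θ ← -47° -31° = -78°
crank pin P = (r cos θ, r sin θ) = (11.850966, -55.754413)
h = r sin θ − e = -55.754413 − 12 = -67.754413
sin φ = h / L = -67.754413 / 240 = -0.28231006
φ = arcsin(-0.28231006) = -16.398125°

-16.3981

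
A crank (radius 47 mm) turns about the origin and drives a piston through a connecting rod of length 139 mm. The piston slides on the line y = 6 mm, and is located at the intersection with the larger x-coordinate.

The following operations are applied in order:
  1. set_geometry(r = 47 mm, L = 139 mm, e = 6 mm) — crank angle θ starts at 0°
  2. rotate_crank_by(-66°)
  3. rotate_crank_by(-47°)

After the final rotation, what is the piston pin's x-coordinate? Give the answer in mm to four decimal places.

set_geometry: r = 47 mm, L = 139 mm, e = 6 mm; θ ← 0°
rotate_crank_by(-66°): θ ← 0° -66° = -66°
rotate_crank_by(-47°): θ ← -66° -47° = -113°
crank pin P = (r cos θ, r sin θ) = (-18.364363, -43.263728)
h = r sin θ − e = -43.263728 − 6 = -49.263728
x = r cos θ + √(L² − h²) = -18.364363 + √(19321.0 − 2426.9149) = -18.364363 + 129.977248 = 111.612885

111.6129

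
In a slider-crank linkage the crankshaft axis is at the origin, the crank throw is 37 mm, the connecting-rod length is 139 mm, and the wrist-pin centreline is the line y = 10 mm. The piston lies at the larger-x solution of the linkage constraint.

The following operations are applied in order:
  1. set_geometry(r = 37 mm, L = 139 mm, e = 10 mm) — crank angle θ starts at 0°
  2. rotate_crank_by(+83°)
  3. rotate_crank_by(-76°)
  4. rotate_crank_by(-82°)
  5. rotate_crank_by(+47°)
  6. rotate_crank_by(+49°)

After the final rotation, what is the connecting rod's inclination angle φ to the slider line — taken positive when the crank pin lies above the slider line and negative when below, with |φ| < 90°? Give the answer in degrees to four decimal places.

set_geometry: r = 37 mm, L = 139 mm, e = 10 mm; θ ← 0°
rotate_crank_by(+83°): θ ← 0° +83° = 83°
rotate_crank_by(-76°): θ ← 83° -76° = 7°
rotate_crank_by(-82°): θ ← 7° -82° = -75°
rotate_crank_by(+47°): θ ← -75° +47° = -28°
rotate_crank_by(+49°): θ ← -28° +49° = 21°
crank pin P = (r cos θ, r sin θ) = (34.542476, 13.259614)
h = r sin θ − e = 13.259614 − 10 = 3.259614
sin φ = h / L = 3.259614 / 139 = 0.02345046
φ = arcsin(0.02345046) = 1.343736°

1.3437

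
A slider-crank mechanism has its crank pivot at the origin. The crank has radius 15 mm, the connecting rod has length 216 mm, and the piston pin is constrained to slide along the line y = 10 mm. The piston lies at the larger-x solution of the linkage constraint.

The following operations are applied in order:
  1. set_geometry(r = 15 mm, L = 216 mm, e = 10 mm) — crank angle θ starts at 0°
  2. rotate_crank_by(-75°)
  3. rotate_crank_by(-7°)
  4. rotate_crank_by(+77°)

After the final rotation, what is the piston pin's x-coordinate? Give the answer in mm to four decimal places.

230.6468

set_geometry: r = 15 mm, L = 216 mm, e = 10 mm; θ ← 0°
rotate_crank_by(-75°): θ ← 0° -75° = -75°
rotate_crank_by(-7°): θ ← -75° -7° = -82°
rotate_crank_by(+77°): θ ← -82° +77° = -5°
crank pin P = (r cos θ, r sin θ) = (14.942920, -1.307336)
h = r sin θ − e = -1.307336 − 10 = -11.307336
x = r cos θ + √(L² − h²) = 14.942920 + √(46656.0 − 127.8559) = 14.942920 + 215.703834 = 230.646755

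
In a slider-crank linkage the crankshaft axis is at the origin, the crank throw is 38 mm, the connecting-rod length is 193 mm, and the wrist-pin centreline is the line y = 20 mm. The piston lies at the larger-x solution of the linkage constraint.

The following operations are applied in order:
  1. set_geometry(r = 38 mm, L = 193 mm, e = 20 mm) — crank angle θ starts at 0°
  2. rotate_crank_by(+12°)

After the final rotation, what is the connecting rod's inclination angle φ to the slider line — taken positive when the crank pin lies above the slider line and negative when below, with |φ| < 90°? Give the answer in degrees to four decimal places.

set_geometry: r = 38 mm, L = 193 mm, e = 20 mm; θ ← 0°
rotate_crank_by(+12°): θ ← 0° +12° = 12°
crank pin P = (r cos θ, r sin θ) = (37.169609, 7.900644)
h = r sin θ − e = 7.900644 − 20 = -12.099356
sin φ = h / L = -12.099356 / 193 = -0.06269096
φ = arcsin(-0.06269096) = -3.594285°

-3.5943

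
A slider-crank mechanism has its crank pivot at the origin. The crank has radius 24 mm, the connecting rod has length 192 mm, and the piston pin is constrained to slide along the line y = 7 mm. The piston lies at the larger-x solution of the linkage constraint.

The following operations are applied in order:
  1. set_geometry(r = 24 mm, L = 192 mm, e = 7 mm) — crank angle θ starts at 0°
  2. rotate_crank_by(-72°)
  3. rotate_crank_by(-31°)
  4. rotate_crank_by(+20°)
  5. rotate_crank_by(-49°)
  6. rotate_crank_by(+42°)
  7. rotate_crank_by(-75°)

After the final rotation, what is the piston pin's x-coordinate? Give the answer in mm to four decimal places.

168.3627

set_geometry: r = 24 mm, L = 192 mm, e = 7 mm; θ ← 0°
rotate_crank_by(-72°): θ ← 0° -72° = -72°
rotate_crank_by(-31°): θ ← -72° -31° = -103°
rotate_crank_by(+20°): θ ← -103° +20° = -83°
rotate_crank_by(-49°): θ ← -83° -49° = -132°
rotate_crank_by(+42°): θ ← -132° +42° = -90°
rotate_crank_by(-75°): θ ← -90° -75° = -165°
crank pin P = (r cos θ, r sin θ) = (-23.182220, -6.211657)
h = r sin θ − e = -6.211657 − 7 = -13.211657
x = r cos θ + √(L² − h²) = -23.182220 + √(36864.0 − 174.5479) = -23.182220 + 191.544909 = 168.362689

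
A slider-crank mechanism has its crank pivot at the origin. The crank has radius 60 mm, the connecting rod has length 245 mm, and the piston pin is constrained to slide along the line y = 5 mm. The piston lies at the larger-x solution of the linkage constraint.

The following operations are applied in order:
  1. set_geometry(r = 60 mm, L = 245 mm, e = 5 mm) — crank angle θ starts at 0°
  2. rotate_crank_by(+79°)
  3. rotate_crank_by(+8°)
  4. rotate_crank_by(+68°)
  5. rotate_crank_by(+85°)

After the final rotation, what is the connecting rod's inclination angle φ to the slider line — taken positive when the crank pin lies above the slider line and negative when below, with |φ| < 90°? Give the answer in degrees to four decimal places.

set_geometry: r = 60 mm, L = 245 mm, e = 5 mm; θ ← 0°
rotate_crank_by(+79°): θ ← 0° +79° = 79°
rotate_crank_by(+8°): θ ← 79° +8° = 87°
rotate_crank_by(+68°): θ ← 87° +68° = 155°
rotate_crank_by(+85°): θ ← 155° +85° = 240°
crank pin P = (r cos θ, r sin θ) = (-30.000000, -51.961524)
h = r sin θ − e = -51.961524 − 5 = -56.961524
sin φ = h / L = -56.961524 / 245 = -0.23249602
φ = arcsin(-0.23249602) = -13.444067°

-13.4441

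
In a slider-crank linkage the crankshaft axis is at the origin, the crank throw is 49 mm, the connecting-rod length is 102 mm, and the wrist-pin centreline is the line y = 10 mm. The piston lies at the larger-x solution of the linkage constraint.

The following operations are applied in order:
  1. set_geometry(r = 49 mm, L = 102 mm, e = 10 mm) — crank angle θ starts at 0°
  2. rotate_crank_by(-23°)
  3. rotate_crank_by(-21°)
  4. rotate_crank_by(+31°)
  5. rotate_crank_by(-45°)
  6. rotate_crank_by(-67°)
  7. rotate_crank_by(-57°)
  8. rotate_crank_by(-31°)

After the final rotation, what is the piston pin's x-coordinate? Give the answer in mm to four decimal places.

59.5309

set_geometry: r = 49 mm, L = 102 mm, e = 10 mm; θ ← 0°
rotate_crank_by(-23°): θ ← 0° -23° = -23°
rotate_crank_by(-21°): θ ← -23° -21° = -44°
rotate_crank_by(+31°): θ ← -44° +31° = -13°
rotate_crank_by(-45°): θ ← -13° -45° = -58°
rotate_crank_by(-67°): θ ← -58° -67° = -125°
rotate_crank_by(-57°): θ ← -125° -57° = -182°
rotate_crank_by(-31°): θ ← -182° -31° = -213°
crank pin P = (r cos θ, r sin θ) = (-41.094858, 26.687313)
h = r sin θ − e = 26.687313 − 10 = 16.687313
x = r cos θ + √(L² − h²) = -41.094858 + √(10404.0 − 278.4664) = -41.094858 + 100.625710 = 59.530853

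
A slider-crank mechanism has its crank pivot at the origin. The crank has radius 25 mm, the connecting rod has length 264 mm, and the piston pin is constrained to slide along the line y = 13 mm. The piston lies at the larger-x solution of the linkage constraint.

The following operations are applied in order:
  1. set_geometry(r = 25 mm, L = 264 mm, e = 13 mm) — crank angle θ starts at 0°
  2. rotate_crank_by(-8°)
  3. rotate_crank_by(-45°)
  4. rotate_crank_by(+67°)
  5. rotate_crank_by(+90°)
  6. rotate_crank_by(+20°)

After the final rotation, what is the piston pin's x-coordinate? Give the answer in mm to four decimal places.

249.9071

set_geometry: r = 25 mm, L = 264 mm, e = 13 mm; θ ← 0°
rotate_crank_by(-8°): θ ← 0° -8° = -8°
rotate_crank_by(-45°): θ ← -8° -45° = -53°
rotate_crank_by(+67°): θ ← -53° +67° = 14°
rotate_crank_by(+90°): θ ← 14° +90° = 104°
rotate_crank_by(+20°): θ ← 104° +20° = 124°
crank pin P = (r cos θ, r sin θ) = (-13.979823, 20.725939)
h = r sin θ − e = 20.725939 − 13 = 7.725939
x = r cos θ + √(L² − h²) = -13.979823 + √(69696.0 − 59.6901) = -13.979823 + 263.886926 = 249.907104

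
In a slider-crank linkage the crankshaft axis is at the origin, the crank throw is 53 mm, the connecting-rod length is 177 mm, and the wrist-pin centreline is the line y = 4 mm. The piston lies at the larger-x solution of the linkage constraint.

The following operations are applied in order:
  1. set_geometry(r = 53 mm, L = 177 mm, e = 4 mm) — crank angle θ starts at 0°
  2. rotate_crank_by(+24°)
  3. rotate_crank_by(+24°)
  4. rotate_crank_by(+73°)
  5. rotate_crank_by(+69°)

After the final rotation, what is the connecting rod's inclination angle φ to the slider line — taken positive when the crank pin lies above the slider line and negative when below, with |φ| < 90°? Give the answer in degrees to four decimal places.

-4.2780

set_geometry: r = 53 mm, L = 177 mm, e = 4 mm; θ ← 0°
rotate_crank_by(+24°): θ ← 0° +24° = 24°
rotate_crank_by(+24°): θ ← 24° +24° = 48°
rotate_crank_by(+73°): θ ← 48° +73° = 121°
rotate_crank_by(+69°): θ ← 121° +69° = 190°
crank pin P = (r cos θ, r sin θ) = (-52.194811, -9.203353)
h = r sin θ − e = -9.203353 − 4 = -13.203353
sin φ = h / L = -13.203353 / 177 = -0.07459522
φ = arcsin(-0.07459522) = -4.277965°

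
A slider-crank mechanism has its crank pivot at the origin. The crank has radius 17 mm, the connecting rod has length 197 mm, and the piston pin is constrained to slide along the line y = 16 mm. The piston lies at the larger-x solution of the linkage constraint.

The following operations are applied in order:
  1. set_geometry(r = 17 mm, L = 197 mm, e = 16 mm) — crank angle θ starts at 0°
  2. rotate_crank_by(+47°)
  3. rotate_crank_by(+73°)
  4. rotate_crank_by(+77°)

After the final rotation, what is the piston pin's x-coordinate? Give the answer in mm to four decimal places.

set_geometry: r = 17 mm, L = 197 mm, e = 16 mm; θ ← 0°
rotate_crank_by(+47°): θ ← 0° +47° = 47°
rotate_crank_by(+73°): θ ← 47° +73° = 120°
rotate_crank_by(+77°): θ ← 120° +77° = 197°
crank pin P = (r cos θ, r sin θ) = (-16.257181, -4.970319)
h = r sin θ − e = -4.970319 − 16 = -20.970319
x = r cos θ + √(L² − h²) = -16.257181 + √(38809.0 − 439.7543) = -16.257181 + 195.880693 = 179.623512

179.6235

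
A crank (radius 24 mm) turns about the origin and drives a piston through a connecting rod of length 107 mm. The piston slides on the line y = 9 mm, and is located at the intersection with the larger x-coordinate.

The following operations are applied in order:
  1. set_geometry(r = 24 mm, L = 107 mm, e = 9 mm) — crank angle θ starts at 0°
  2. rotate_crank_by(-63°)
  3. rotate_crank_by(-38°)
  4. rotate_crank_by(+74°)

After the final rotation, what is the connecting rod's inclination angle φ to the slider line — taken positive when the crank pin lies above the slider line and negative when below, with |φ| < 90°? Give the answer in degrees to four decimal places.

-10.7160

set_geometry: r = 24 mm, L = 107 mm, e = 9 mm; θ ← 0°
rotate_crank_by(-63°): θ ← 0° -63° = -63°
rotate_crank_by(-38°): θ ← -63° -38° = -101°
rotate_crank_by(+74°): θ ← -101° +74° = -27°
crank pin P = (r cos θ, r sin θ) = (21.384157, -10.895772)
h = r sin θ − e = -10.895772 − 9 = -19.895772
sin φ = h / L = -19.895772 / 107 = -0.18594179
φ = arcsin(-0.18594179) = -10.716046°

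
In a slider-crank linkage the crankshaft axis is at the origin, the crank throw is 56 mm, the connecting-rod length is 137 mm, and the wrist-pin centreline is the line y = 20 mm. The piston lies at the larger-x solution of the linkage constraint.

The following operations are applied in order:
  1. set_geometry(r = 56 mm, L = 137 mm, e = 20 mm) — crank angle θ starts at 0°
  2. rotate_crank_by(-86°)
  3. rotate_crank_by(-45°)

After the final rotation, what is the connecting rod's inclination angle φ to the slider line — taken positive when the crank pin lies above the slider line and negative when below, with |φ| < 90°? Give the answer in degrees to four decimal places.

set_geometry: r = 56 mm, L = 137 mm, e = 20 mm; θ ← 0°
rotate_crank_by(-86°): θ ← 0° -86° = -86°
rotate_crank_by(-45°): θ ← -86° -45° = -131°
crank pin P = (r cos θ, r sin θ) = (-36.739306, -42.263736)
h = r sin θ − e = -42.263736 − 20 = -62.263736
sin φ = h / L = -62.263736 / 137 = -0.45447983
φ = arcsin(-0.45447983) = -27.031470°

-27.0315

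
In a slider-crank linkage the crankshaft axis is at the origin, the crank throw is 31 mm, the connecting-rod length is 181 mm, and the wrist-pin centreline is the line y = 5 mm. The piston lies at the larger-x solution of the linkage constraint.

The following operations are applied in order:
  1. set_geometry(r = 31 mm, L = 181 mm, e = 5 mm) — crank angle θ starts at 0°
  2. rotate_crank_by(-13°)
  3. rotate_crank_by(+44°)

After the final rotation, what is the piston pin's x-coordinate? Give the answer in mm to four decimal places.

207.2397

set_geometry: r = 31 mm, L = 181 mm, e = 5 mm; θ ← 0°
rotate_crank_by(-13°): θ ← 0° -13° = -13°
rotate_crank_by(+44°): θ ← -13° +44° = 31°
crank pin P = (r cos θ, r sin θ) = (26.572186, 15.966180)
h = r sin θ − e = 15.966180 − 5 = 10.966180
x = r cos θ + √(L² − h²) = 26.572186 + √(32761.0 − 120.2571) = 26.572186 + 180.667493 = 207.239679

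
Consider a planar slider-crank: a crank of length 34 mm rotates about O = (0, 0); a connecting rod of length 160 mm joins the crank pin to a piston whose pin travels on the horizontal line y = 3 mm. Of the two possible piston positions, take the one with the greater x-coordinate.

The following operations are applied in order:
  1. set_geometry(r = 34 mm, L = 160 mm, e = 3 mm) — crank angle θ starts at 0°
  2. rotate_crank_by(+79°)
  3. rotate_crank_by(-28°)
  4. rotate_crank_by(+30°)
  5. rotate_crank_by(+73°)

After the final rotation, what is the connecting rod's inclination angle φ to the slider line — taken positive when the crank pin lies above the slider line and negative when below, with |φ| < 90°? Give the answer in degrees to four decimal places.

set_geometry: r = 34 mm, L = 160 mm, e = 3 mm; θ ← 0°
rotate_crank_by(+79°): θ ← 0° +79° = 79°
rotate_crank_by(-28°): θ ← 79° -28° = 51°
rotate_crank_by(+30°): θ ← 51° +30° = 81°
rotate_crank_by(+73°): θ ← 81° +73° = 154°
crank pin P = (r cos θ, r sin θ) = (-30.558998, 14.904619)
h = r sin θ − e = 14.904619 − 3 = 11.904619
sin φ = h / L = 11.904619 / 160 = 0.07440387
φ = arcsin(0.07440387) = 4.266971°

4.2670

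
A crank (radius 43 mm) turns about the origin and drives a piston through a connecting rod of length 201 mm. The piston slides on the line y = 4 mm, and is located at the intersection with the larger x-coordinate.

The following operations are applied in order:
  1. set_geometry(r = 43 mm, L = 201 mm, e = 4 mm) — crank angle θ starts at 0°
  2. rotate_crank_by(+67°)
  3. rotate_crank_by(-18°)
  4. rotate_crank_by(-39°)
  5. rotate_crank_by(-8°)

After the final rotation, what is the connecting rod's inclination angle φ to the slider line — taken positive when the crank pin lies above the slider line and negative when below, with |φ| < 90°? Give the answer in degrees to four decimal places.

set_geometry: r = 43 mm, L = 201 mm, e = 4 mm; θ ← 0°
rotate_crank_by(+67°): θ ← 0° +67° = 67°
rotate_crank_by(-18°): θ ← 67° -18° = 49°
rotate_crank_by(-39°): θ ← 49° -39° = 10°
rotate_crank_by(-8°): θ ← 10° -8° = 2°
crank pin P = (r cos θ, r sin θ) = (42.973806, 1.500678)
h = r sin θ − e = 1.500678 − 4 = -2.499322
sin φ = h / L = -2.499322 / 201 = -0.01243444
φ = arcsin(-0.01243444) = -0.712459°

-0.7125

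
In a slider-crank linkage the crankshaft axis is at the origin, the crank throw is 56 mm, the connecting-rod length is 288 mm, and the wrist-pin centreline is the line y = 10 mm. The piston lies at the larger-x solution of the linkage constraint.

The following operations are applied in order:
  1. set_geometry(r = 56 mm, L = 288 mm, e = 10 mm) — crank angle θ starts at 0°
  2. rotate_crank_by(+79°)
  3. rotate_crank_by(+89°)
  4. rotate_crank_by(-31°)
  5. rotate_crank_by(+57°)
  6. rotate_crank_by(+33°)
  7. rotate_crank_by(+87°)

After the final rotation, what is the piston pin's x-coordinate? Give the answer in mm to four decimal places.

set_geometry: r = 56 mm, L = 288 mm, e = 10 mm; θ ← 0°
rotate_crank_by(+79°): θ ← 0° +79° = 79°
rotate_crank_by(+89°): θ ← 79° +89° = 168°
rotate_crank_by(-31°): θ ← 168° -31° = 137°
rotate_crank_by(+57°): θ ← 137° +57° = 194°
rotate_crank_by(+33°): θ ← 194° +33° = 227°
rotate_crank_by(+87°): θ ← 227° +87° = 314°
crank pin P = (r cos θ, r sin θ) = (38.900869, -40.283029)
h = r sin θ − e = -40.283029 − 10 = -50.283029
x = r cos θ + √(L² − h²) = 38.900869 + √(82944.0 − 2528.3830) = 38.900869 + 283.576475 = 322.477343

322.4773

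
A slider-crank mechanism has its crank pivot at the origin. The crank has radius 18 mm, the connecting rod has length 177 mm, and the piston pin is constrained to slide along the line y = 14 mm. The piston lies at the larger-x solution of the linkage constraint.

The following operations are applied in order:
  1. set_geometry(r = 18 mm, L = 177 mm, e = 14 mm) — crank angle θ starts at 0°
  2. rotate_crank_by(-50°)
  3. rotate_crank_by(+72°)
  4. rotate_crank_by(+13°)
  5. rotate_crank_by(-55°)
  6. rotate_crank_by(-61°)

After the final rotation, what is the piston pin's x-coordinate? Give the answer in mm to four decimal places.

176.9397

set_geometry: r = 18 mm, L = 177 mm, e = 14 mm; θ ← 0°
rotate_crank_by(-50°): θ ← 0° -50° = -50°
rotate_crank_by(+72°): θ ← -50° +72° = 22°
rotate_crank_by(+13°): θ ← 22° +13° = 35°
rotate_crank_by(-55°): θ ← 35° -55° = -20°
rotate_crank_by(-61°): θ ← -20° -61° = -81°
crank pin P = (r cos θ, r sin θ) = (2.815820, -17.778390)
h = r sin θ − e = -17.778390 − 14 = -31.778390
x = r cos θ + √(L² − h²) = 2.815820 + √(31329.0 − 1009.8661) = 2.815820 + 174.123904 = 176.939724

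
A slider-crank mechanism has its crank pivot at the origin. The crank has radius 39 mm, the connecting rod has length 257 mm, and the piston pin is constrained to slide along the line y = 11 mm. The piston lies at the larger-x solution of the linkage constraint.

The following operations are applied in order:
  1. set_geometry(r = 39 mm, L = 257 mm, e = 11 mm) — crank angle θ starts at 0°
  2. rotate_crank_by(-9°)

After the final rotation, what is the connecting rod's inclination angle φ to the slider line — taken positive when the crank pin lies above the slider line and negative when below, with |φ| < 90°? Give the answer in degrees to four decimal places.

set_geometry: r = 39 mm, L = 257 mm, e = 11 mm; θ ← 0°
rotate_crank_by(-9°): θ ← 0° -9° = -9°
crank pin P = (r cos θ, r sin θ) = (38.519845, -6.100944)
h = r sin θ − e = -6.100944 − 11 = -17.100944
sin φ = h / L = -17.100944 / 257 = -0.06654064
φ = arcsin(-0.06654064) = -3.815317°

-3.8153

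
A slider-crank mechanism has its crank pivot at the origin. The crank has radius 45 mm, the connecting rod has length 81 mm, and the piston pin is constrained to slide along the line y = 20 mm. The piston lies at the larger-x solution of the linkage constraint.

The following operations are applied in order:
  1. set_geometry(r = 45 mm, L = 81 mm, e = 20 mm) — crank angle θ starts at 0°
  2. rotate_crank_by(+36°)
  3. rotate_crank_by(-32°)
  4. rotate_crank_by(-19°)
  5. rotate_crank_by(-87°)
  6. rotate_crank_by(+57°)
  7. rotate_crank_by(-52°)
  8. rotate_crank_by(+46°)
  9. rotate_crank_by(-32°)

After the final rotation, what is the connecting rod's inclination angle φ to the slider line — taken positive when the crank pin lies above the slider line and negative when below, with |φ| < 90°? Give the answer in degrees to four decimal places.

-52.9707

set_geometry: r = 45 mm, L = 81 mm, e = 20 mm; θ ← 0°
rotate_crank_by(+36°): θ ← 0° +36° = 36°
rotate_crank_by(-32°): θ ← 36° -32° = 4°
rotate_crank_by(-19°): θ ← 4° -19° = -15°
rotate_crank_by(-87°): θ ← -15° -87° = -102°
rotate_crank_by(+57°): θ ← -102° +57° = -45°
rotate_crank_by(-52°): θ ← -45° -52° = -97°
rotate_crank_by(+46°): θ ← -97° +46° = -51°
rotate_crank_by(-32°): θ ← -51° -32° = -83°
crank pin P = (r cos θ, r sin θ) = (5.484120, -44.664577)
h = r sin θ − e = -44.664577 − 20 = -64.664577
sin φ = h / L = -64.664577 / 81 = -0.79832811
φ = arcsin(-0.79832811) = -52.970744°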